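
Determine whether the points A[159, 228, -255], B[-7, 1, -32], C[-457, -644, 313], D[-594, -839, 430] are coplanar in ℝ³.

A normal to the plane through A, B, C is n = AB × AC = (65520, -43080, 4920).
The plane has equation n·P = -659160. For D: n·D = -659160.
Equal, so D lies in the plane and all four are coplanar.

Yes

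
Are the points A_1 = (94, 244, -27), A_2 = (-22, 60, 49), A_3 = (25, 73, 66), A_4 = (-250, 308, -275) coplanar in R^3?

Yes

A normal to the plane through A_1, A_2, A_3 is n = A_1A_2 × A_1A_3 = (-4116, 5544, 7140).
The plane has equation n·P = 773052. For A_4: n·A_4 = 773052.
Equal, so A_4 lies in the plane and all four are coplanar.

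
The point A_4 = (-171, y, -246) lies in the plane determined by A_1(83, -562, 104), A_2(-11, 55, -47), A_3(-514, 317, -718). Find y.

The plane through A_1, A_2, A_3 has equation −374445x + 12879y + 285723z = -8601741.
Substituting A_4: (12879)y + (-6257763) = -8601741, so y = -182.

-182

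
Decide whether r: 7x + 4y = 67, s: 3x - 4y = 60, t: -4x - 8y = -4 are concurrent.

Lines aᵢx + bᵢy = cᵢ with pairwise distinct directions are concurrent exactly when det[aᵢ bᵢ cᵢ] = 0.
Here the determinant is -120.
Nonzero, so no common point exists.

No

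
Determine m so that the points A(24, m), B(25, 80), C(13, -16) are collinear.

Collinearity: (A − B) must be parallel to (C − B) = (-12, -96).
Cross-multiplying the components: (m − 80)·(-12) = (-1)·(-96).
Solving gives m = 72.

72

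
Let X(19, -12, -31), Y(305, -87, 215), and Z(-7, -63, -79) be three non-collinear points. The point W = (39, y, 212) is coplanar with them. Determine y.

Coplanarity requires XY · (XZ × XW) = 0.
XY = (286, -75, 246), XZ = (-26, -51, -48); the triple product is linear in y with coefficient 7332 and constant term -3607344.
Setting it to zero: y = 492.

492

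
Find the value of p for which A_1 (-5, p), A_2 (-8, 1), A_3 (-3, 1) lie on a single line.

The three points are collinear iff det[A_1A_2; A_1A_3] = 0.
This determinant is linear in p: (5)p + (-5) = 0, so p = 1.

1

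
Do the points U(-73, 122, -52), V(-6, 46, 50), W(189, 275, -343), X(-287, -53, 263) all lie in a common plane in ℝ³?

No

The four points are coplanar iff the 3×3 determinant with rows UV, UW, UX is zero.
Rows: (67, -76, 102), (262, 153, -291), (-214, -175, 315).
Expanding along the first row: (67)(-2730) − (-76)(20256) + (102)(-13108) = 19530.
Nonzero ⇒ not coplanar.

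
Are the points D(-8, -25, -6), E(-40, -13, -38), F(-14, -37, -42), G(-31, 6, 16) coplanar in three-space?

A normal to the plane through D, E, F is n = DE × DF = (-816, -960, 456).
The plane has equation n·P = 27792. For G: n·G = 26832.
26832 ≠ 27792, so G is off the plane.

No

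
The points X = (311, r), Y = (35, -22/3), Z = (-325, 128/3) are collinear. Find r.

Collinearity: (X − Y) must be parallel to (Z − Y) = (-360, 50).
Cross-multiplying the components: (r − (-22/3))·(-360) = (276)·(50).
Solving gives r = -137/3.

-137/3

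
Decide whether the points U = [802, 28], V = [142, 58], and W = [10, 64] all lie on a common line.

Yes

UV = (-660, 30), UW = (-792, 36).
Checking proportionality: UW = 6/5·UV, so the vectors are parallel and the points are collinear.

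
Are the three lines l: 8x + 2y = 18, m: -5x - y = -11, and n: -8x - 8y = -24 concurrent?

Yes

The three lines meet at one point iff the augmented coefficient matrix [aᵢ bᵢ cᵢ] has rank < 3, i.e. its determinant vanishes.
Here the determinant is 0.
It vanishes, so the lines are concurrent at (2, 1).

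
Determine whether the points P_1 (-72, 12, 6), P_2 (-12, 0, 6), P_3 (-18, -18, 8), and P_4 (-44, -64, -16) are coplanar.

No

A normal to the plane through P_1, P_2, P_3 is n = P_1P_2 × P_1P_3 = (-24, -120, -1152).
The plane has equation n·P = -6624. For P_4: n·P_4 = 27168.
27168 ≠ -6624, so P_4 is off the plane.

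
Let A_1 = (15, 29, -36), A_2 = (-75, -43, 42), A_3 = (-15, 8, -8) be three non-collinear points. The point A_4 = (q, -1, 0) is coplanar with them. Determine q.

Coplanarity requires A_1A_2 · (A_1A_3 × A_1A_4) = 0.
A_1A_2 = (-90, -72, 78), A_1A_3 = (-30, -21, 28); the triple product is linear in q with coefficient -378 and constant term -9450.
Setting it to zero: q = -25.

-25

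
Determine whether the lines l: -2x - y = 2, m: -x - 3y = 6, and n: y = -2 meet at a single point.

Yes

The three lines meet at one point iff the augmented coefficient matrix [aᵢ bᵢ cᵢ] has rank < 3, i.e. its determinant vanishes.
Here the determinant is 0.
It vanishes, so the lines are concurrent at (0, -2).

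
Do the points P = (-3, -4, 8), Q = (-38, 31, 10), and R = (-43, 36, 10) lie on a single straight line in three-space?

PQ = (-35, 35, 2), PR = (-40, 40, 2).
Comparing components 2 and 3: (35)(2) − (2)(40) = -10 ≠ 0, so PQ and PR are not parallel and the points are not collinear.

No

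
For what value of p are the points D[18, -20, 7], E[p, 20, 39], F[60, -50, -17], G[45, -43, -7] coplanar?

-38

Normal to plane DFG: n = (-132, -60, -156); plane equation n·P = -2268.
Requiring n·E = -2268: (-132)p + (-7284) = -2268.
So p = -38.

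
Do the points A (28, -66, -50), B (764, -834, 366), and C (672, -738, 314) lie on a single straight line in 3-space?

Yes

AB = (736, -768, 416), AC = (644, -672, 364).
AB × AC = (0, 0, 0).
The cross product vanishes, so the three points are collinear.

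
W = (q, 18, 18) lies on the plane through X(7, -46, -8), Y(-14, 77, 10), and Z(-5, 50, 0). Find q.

A normal to the plane is n = XY × XZ = (-744, -48, -540).
W lies in the plane iff n · XW = 0.
This gives (-744)q + (-11904) = 0, so q = -16.

-16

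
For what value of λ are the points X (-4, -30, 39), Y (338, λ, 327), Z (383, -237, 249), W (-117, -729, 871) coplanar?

-300

The points are coplanar iff XY · (XZ × XW) = 0.
Expanding, this is linear in λ: (-345714)λ + (-103714200) = 0.
So λ = -300.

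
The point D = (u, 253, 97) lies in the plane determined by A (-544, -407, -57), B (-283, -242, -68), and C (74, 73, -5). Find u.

167

A normal to the plane is n = AB × AC = (13860, -20370, 23310).
D lies in the plane iff n · AD = 0.
This gives (13860)u + (-2314620) = 0, so u = 167.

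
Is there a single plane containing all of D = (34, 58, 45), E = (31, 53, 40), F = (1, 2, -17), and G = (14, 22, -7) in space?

Yes

With D as base: DE = (-3, -5, -5), DF = (-33, -56, -62), DG = (-20, -36, -52).
DF × DG = (680, -476, 68).
DE · (DF × DG) = 0.
The scalar triple product vanishes, so the four points are coplanar.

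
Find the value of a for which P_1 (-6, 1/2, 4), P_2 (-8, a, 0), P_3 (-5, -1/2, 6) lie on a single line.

5/2

Direction P_1P_3 = (1, -1, 2). From the x-coordinate of P_2, the parameter along the line is τ = (-8 − (-6))/1 = -2.
Then a = 1/2 + (-2)·(-1) = 5/2.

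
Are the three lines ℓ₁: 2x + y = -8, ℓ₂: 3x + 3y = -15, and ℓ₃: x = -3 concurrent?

Yes

Intersecting ℓ₁ and ℓ₂: solving the 2×2 system gives (x, y) = (-3, -2).
Substitute into ℓ₃: (1)(-3) + (0)(-2) = -3.
This equals -3, so (-3, -2) lies on all three lines and they are concurrent.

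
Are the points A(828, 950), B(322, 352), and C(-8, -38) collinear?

AB = (-506, -598), AC = (-836, -988).
det[AB; AC] = (-506)(-988) − (-598)(-836) = 0.
The determinant is zero, so the points are collinear.

Yes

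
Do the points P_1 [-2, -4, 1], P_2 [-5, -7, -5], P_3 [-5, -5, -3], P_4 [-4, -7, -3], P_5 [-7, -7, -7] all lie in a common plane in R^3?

The plane through P_1, P_2, P_3 has normal n = P_1P_2 × P_1P_3 = (6, 6, -6) and equation n·P = -42.
Checking the remaining points: n·P_4 = -48, n·P_5 = -42.
Since n·P_4 = -48 ≠ -42, P_4 is off the plane and the points are not all coplanar.

No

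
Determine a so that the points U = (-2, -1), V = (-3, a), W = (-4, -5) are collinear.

The three points are collinear iff det[UV; UW] = 0.
This determinant is linear in a: (2)a + (6) = 0, so a = -3.

-3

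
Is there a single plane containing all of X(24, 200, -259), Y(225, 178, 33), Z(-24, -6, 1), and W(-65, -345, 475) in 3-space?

No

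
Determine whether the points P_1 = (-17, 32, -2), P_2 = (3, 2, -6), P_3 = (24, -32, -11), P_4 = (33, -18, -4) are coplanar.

Yes

With P_1 as base: P_1P_2 = (20, -30, -4), P_1P_3 = (41, -64, -9), P_1P_4 = (50, -50, -2).
P_1P_3 × P_1P_4 = (-322, -368, 1150).
P_1P_2 · (P_1P_3 × P_1P_4) = 0.
The scalar triple product vanishes, so the four points are coplanar.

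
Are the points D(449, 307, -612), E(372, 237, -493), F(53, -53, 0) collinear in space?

Yes

DE = (-77, -70, 119), DF = (-396, -360, 612).
DE × DF = (0, 0, 0).
The cross product vanishes, so the three points are collinear.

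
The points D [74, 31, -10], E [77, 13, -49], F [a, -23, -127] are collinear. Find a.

Collinearity requires DE × DF = 0; each component is linear in a.
The y-component gives (-39)a + (3237) = 0, so a = 83.
The remaining components then also vanish.

83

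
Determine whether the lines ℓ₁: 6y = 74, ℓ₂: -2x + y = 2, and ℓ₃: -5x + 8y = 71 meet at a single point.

No

Intersecting ℓ₁ and ℓ₂: solving the 2×2 system gives (x, y) = (31/6, 37/3).
Substitute into ℓ₃: (-5)(31/6) + (8)(37/3) = 437/6.
But ℓ₃ requires 71 ≠ 437/6, so the three lines have no common point.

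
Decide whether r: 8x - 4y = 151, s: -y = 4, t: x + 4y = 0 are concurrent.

The three lines meet at one point iff the augmented coefficient matrix [aᵢ bᵢ cᵢ] has rank < 3, i.e. its determinant vanishes.
Here the determinant is 7.
Nonzero, so no common point exists.

No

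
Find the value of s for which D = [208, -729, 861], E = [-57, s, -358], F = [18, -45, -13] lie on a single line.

225

Collinearity requires DE × DF = 0; each component is linear in s.
The x-component gives (-874)s + (196650) = 0, so s = 225.
The remaining components then also vanish.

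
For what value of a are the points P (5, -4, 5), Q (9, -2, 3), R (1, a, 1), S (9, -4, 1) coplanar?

-12

The points are coplanar iff PQ · (PR × PS) = 0.
Expanding, this is linear in a: (-8)a + (-96) = 0.
So a = -12.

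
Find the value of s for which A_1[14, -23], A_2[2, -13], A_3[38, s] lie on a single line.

The three points are collinear iff det[A_1A_2; A_1A_3] = 0.
This determinant is linear in s: (-12)s + (-516) = 0, so s = -43.

-43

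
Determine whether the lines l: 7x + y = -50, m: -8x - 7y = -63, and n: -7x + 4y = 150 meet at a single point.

No

Intersecting l and m: solving the 2×2 system gives (x, y) = (-413/41, 841/41).
Substitute into n: (-7)(-413/41) + (4)(841/41) = 6255/41.
But n requires 150 ≠ 6255/41, so the three lines have no common point.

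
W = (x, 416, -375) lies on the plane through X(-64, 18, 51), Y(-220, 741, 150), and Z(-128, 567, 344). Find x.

Coplanarity requires XY · (XZ × XW) = 0.
XY = (-156, 723, 99), XZ = (-64, 549, 293); the triple product is linear in x with coefficient 157488 and constant term 42521760.
Setting it to zero: x = -270.

-270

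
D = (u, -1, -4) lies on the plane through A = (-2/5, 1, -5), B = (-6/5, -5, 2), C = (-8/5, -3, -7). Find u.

-4/5

The plane through A, B, C has equation 40x − 10y − 4z = -6.
Substituting D: (40)u + (26) = -6, so u = -4/5.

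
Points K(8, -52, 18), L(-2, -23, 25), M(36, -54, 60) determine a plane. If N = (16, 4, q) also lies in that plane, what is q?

74

The plane through K, L, M has equation 1232x + 616y − 792z = -36432.
Substituting N: (-792)q + (22176) = -36432, so q = 74.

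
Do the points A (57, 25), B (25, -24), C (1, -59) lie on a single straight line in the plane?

AB = (-32, -49), AC = (-56, -84).
If collinear, AC would be a scalar multiple of AB. But (-32)·(-84) ≠ (-49)·(-56) (difference -56), so they are not parallel; the points are not collinear.

No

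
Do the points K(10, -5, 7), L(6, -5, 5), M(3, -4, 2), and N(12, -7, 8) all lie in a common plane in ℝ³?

A normal to the plane through K, L, M is n = KL × KM = (2, -6, -4).
The plane has equation n·P = 22. For N: n·N = 34.
34 ≠ 22, so N is off the plane.

No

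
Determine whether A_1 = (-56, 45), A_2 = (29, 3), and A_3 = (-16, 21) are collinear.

A_1A_2 = (85, -42), A_1A_3 = (40, -24).
Twice the signed area of △A_1A_2A_3 is (85)(-24) − (-42)(40) = -360.
The area is nonzero, so the three points are not collinear.

No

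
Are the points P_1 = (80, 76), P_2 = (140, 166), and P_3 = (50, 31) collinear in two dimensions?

P_1P_2 = (60, 90), P_1P_3 = (-30, -45).
Twice the signed area of △P_1P_2P_3 is (60)(-45) − (90)(-30) = 0.
The triangle is degenerate (zero area), so the points are collinear.

Yes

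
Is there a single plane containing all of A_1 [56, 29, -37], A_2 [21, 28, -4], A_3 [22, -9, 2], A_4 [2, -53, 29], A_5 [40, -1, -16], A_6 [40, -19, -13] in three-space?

No

The plane through A_1, A_2, A_3 has normal n = A_1A_2 × A_1A_3 = (1215, 243, 1296) and equation n·P = 27135.
Checking the remaining points: n·A_4 = 27135, n·A_5 = 27621, n·A_6 = 27135.
Since n·A_5 = 27621 ≠ 27135, A_5 is off the plane and the points are not all coplanar.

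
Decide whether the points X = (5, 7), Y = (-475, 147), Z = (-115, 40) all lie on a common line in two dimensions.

No

XY = (-480, 140), XZ = (-120, 33).
det[XY; XZ] = (-480)(33) − (140)(-120) = 960.
The determinant is nonzero, so they are not collinear.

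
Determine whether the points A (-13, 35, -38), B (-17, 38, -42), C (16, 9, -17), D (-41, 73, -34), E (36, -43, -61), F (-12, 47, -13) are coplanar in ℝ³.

No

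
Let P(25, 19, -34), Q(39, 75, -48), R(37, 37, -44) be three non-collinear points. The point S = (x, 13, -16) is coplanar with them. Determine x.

1

A normal to the plane is n = PQ × PR = (-308, -28, -420).
S lies in the plane iff n · PS = 0.
This gives (-308)x + (308) = 0, so x = 1.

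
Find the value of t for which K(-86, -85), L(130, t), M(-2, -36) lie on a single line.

The three points are collinear iff det[KL; KM] = 0.
This determinant is linear in t: (-84)t + (3444) = 0, so t = 41.

41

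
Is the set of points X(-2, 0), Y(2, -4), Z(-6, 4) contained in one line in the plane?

XY = (4, -4), XZ = (-4, 4).
Checking proportionality: XZ = -1·XY, so the vectors are parallel and the points are collinear.

Yes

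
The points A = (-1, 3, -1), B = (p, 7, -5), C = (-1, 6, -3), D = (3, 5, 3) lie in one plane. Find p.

-2

Normal to plane ACD: n = (16, -8, -12); plane equation n·P = -28.
Requiring n·B = -28: (16)p + (4) = -28.
So p = -2.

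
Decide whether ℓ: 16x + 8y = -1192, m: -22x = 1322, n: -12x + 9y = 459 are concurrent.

Intersecting ℓ and m: solving the 2×2 system gives (x, y) = (-661/11, -317/11).
Substitute into n: (-12)(-661/11) + (9)(-317/11) = 5079/11.
But n requires 459 ≠ 5079/11, so the three lines have no common point.

No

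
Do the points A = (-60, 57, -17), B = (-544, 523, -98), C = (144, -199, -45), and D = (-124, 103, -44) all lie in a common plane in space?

Yes

The four points are coplanar iff the 3×3 determinant with rows AB, AC, AD is zero.
Rows: (-484, 466, -81), (204, -256, -28), (-64, 46, -27).
Expanding along the first row: (-484)(8200) − (466)(-7300) + (-81)(-7000) = 0.
Zero determinant ⇒ coplanar.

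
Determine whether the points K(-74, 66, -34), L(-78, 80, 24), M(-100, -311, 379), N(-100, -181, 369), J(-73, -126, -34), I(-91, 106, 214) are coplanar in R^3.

Yes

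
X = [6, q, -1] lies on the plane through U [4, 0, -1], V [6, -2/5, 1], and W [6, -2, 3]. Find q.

6/5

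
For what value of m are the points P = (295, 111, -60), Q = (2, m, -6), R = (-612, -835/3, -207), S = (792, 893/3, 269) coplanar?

-77/3

The points are coplanar iff PQ · (PR × PS) = 0.
Expanding, this is linear in m: (225344)m + (17351488/3) = 0.
So m = -77/3.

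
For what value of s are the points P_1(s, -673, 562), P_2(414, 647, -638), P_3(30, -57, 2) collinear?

-306

Direction P_2P_3 = (-384, -704, 640). From the y-coordinate of P_1, the parameter along the line is τ = (-673 − 647)/(-704) = 15/8.
Then s = 414 + 15/8·(-384) = -306.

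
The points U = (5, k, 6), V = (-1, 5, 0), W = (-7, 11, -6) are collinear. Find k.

Collinearity requires UV × UW = 0; each component is linear in k.
The x-component gives (6)k + (6) = 0, so k = -1.
The remaining components then also vanish.

-1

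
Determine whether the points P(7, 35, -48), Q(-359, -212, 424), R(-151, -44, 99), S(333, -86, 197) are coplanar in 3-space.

No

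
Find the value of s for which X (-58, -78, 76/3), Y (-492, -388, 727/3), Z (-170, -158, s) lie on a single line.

244/3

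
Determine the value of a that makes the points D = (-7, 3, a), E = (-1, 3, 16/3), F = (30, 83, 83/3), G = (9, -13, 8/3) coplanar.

14/3

Coplanarity ⇔ det[DE; DF; DG] = 0.
Expanding, this is linear in a: (1296)a + (-6048) = 0.
So a = 14/3.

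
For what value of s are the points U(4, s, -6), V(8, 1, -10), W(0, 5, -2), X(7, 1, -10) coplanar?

Coplanarity ⇔ det[UV; UW; UX] = 0.
Expanding, this is linear in s: (8)s + (-24) = 0.
So s = 3.

3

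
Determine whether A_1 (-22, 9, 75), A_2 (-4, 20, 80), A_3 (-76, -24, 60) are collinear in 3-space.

A_1A_2 = (18, 11, 5), A_1A_3 = (-54, -33, -15).
A_1A_2 × A_1A_3 = (0, 0, 0).
The cross product vanishes, so the three points are collinear.

Yes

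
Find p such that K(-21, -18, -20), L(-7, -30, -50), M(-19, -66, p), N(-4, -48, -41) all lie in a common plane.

22

The points are coplanar iff KL · (KM × KN) = 0.
Expanding, this is linear in p: (216)p + (-4752) = 0.
So p = 22.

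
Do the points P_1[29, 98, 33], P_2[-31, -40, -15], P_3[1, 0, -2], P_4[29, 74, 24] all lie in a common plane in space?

Yes

The four points are coplanar iff the 3×3 determinant with rows P_1P_2, P_1P_3, P_1P_4 is zero.
Rows: (-60, -138, -48), (-28, -98, -35), (0, -24, -9).
Expanding along the first row: (-60)(42) − (-138)(252) + (-48)(672) = 0.
Zero determinant ⇒ coplanar.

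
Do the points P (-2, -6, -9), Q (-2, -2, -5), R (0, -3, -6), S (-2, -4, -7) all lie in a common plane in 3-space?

Yes

The four points are coplanar iff the 3×3 determinant with rows PQ, PR, PS is zero.
Rows: (0, 4, 4), (2, 3, 3), (0, 2, 2).
Expanding along the first row: (0)(0) − (4)(4) + (4)(4) = 0.
Zero determinant ⇒ coplanar.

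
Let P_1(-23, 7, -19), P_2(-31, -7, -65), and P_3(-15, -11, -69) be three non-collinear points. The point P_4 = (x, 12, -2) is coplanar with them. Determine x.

-19

A normal to the plane is n = P_1P_2 × P_1P_3 = (-128, -768, 256).
P_4 lies in the plane iff n · P_1P_4 = 0.
This gives (-128)x + (-2432) = 0, so x = -19.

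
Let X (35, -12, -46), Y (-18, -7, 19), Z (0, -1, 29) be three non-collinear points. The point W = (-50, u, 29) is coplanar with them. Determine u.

-11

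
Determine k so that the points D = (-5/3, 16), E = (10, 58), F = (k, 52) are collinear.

25/3

Collinearity: (F − D) must be parallel to (E − D) = (35/3, 42).
Cross-multiplying the components: (k − (-5/3))·(42) = (36)·(35/3).
Solving gives k = 25/3.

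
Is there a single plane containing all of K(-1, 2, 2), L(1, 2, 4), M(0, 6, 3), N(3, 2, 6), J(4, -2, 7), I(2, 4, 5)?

Yes

The plane through K, L, M has normal n = KL × KM = (-8, 0, 8) and equation n·P = 24.
Checking the remaining points: n·N = 24, n·J = 24, n·I = 24.
All equal 24, so all 6 points lie in one plane.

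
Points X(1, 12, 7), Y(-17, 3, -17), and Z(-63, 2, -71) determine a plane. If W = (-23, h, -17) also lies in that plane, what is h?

The plane through X, Y, Z has equation 462x + 132y − 396z = -726.
Substituting W: (132)h + (-3894) = -726, so h = 24.

24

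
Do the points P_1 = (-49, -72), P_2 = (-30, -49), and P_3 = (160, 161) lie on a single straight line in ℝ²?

No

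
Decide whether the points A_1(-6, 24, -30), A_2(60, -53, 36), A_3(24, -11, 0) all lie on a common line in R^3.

A_1A_2 = (66, -77, 66), A_1A_3 = (30, -35, 30).
A_1A_2 × A_1A_3 = (0, 0, 0).
The cross product vanishes, so the three points are collinear.

Yes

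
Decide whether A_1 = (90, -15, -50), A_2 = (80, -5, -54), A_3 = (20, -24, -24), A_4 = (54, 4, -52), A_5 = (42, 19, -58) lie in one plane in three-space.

The plane through A_1, A_2, A_3 has normal n = A_1A_2 × A_1A_3 = (224, 540, 790) and equation n·P = -27440.
Checking the remaining points: n·A_4 = -26824, n·A_5 = -26152.
Since n·A_4 = -26824 ≠ -27440, A_4 is off the plane and the points are not all coplanar.

No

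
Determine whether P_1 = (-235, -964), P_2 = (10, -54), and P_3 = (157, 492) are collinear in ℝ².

P_1P_2 = (245, 910), P_1P_3 = (392, 1456).
Twice the signed area of △P_1P_2P_3 is (245)(1456) − (910)(392) = 0.
The triangle is degenerate (zero area), so the points are collinear.

Yes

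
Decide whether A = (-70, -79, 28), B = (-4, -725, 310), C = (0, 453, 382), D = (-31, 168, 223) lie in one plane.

Yes

With A as base: AB = (66, -646, 282), AC = (70, 532, 354), AD = (39, 247, 195).
AC × AD = (16302, 156, -3458).
AB · (AC × AD) = 0.
The scalar triple product vanishes, so the four points are coplanar.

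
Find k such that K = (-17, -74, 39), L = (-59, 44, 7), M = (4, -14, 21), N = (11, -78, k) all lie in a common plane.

39

Normal to plane KLM: n = (-204, -1428, -4998); plane equation n·P = -85782.
Requiring n·N = -85782: (-4998)k + (109140) = -85782.
So k = 39.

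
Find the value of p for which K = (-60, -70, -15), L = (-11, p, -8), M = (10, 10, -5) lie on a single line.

Direction KM = (70, 80, 10). From the x-coordinate of L, the parameter along the line is τ = (-11 − (-60))/70 = 7/10.
Then p = (-70) + 7/10·(80) = -14.

-14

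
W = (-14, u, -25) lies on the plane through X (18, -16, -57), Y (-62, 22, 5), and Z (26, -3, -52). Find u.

The plane through X, Y, Z has equation −616x + 896y − 1344z = 51184.
Substituting W: (896)u + (42224) = 51184, so u = 10.

10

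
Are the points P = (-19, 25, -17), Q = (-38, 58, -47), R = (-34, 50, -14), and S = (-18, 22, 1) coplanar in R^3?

No

With P as base: PQ = (-19, 33, -30), PR = (-15, 25, 3), PS = (1, -3, 18).
PR × PS = (459, 273, 20).
PQ · (PR × PS) = -312.
Since -312 ≠ 0, the four points are not coplanar.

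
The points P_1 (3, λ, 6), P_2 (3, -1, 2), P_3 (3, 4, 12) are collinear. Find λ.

Collinearity requires P_1P_2 × P_1P_3 = 0; each component is linear in λ.
The x-component gives (-10)λ + (10) = 0, so λ = 1.
The remaining components then also vanish.

1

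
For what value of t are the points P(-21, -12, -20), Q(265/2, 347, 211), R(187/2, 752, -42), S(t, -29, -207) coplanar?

-101

Normal to plane PQR: n = (-184382, 59653/2, 152337/2); plane equation n·X = 1990734.
Requiring n·S = 1990734: (-184382)t + (-16631848) = 1990734.
So t = -101.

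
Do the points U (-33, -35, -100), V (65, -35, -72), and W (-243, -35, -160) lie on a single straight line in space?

Yes

UV = (98, 0, 28), UW = (-210, 0, -60).
Each component of UW is -15/7 times the corresponding component of UV, so UW = -15/7·UV and the points are collinear.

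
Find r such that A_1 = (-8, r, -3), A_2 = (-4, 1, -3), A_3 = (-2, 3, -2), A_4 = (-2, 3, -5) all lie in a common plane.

The points are coplanar iff A_1A_2 · (A_1A_3 × A_1A_4) = 0.
Expanding, this is linear in r: (-6)r + (-18) = 0.
So r = -3.

-3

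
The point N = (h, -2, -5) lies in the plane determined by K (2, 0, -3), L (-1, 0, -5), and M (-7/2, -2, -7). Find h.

-1/2

Coplanarity requires KL · (KM × KN) = 0.
KL = (-3, 0, -2), KM = (-11/2, -2, -4); the triple product is linear in h with coefficient -4 and constant term -2.
Setting it to zero: h = -1/2.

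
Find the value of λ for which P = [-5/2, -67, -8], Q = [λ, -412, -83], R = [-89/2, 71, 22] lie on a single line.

Direction PR = (-42, 138, 30). From the y-coordinate of Q, the parameter along the line is τ = (-412 − (-67))/138 = -5/2.
Then λ = (-5/2) + (-5/2)·(-42) = 205/2.

205/2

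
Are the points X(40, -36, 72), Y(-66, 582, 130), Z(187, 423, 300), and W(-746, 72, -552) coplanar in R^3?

No

With X as base: XY = (-106, 618, 58), XZ = (147, 459, 228), XW = (-786, 108, -624).
XZ × XW = (-311040, -87480, 376650).
XY · (XZ × XW) = 753300.
Since 753300 ≠ 0, the four points are not coplanar.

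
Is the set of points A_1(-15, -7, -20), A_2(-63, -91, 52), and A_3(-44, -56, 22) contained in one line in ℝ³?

A_1A_2 = (-48, -84, 72), A_1A_3 = (-29, -49, 42).
A_1A_2 × A_1A_3 = (0, -72, -84).
The cross product is nonzero, so the points do not lie on one line.

No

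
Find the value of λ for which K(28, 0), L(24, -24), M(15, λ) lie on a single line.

Collinearity: (M − K) must be parallel to (L − K) = (-4, -24).
Cross-multiplying the components: (λ − 0)·(-4) = (-13)·(-24).
Solving gives λ = -78.

-78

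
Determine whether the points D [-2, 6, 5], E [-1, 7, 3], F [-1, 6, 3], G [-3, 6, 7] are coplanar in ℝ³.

Yes

A normal to the plane through D, E, F is n = DE × DF = (-2, 0, -1).
The plane has equation n·P = -1. For G: n·G = -1.
Equal, so G lies in the plane and all four are coplanar.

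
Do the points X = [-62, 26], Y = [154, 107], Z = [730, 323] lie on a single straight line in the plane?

Yes

XY = (216, 81), XZ = (792, 297).
det[XY; XZ] = (216)(297) − (81)(792) = 0.
The determinant is zero, so the points are collinear.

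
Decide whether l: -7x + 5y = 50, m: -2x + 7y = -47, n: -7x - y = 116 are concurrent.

Yes

The three lines meet at one point iff the augmented coefficient matrix [aᵢ bᵢ cᵢ] has rank < 3, i.e. its determinant vanishes.
Here the determinant is 0.
It vanishes, so the lines are concurrent at (-15, -11).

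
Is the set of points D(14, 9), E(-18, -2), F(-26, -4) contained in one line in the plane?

DE = (-32, -11), DF = (-40, -13).
If collinear, DF would be a scalar multiple of DE. But (-32)·(-13) ≠ (-11)·(-40) (difference -24), so they are not parallel; the points are not collinear.

No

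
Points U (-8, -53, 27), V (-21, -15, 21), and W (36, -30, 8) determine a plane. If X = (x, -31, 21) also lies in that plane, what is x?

-7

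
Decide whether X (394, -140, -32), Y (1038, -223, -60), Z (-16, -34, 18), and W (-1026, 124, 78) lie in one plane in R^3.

No

With X as base: XY = (644, -83, -28), XZ = (-410, 106, 50), XW = (-1420, 264, 110).
XZ × XW = (-1540, -25900, 42280).
XY · (XZ × XW) = -25900.
Since -25900 ≠ 0, the four points are not coplanar.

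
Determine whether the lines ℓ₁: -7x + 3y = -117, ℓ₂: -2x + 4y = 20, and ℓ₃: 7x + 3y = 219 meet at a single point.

Intersecting ℓ₁ and ℓ₂: solving the 2×2 system gives (x, y) = (24, 17).
Substitute into ℓ₃: (7)(24) + (3)(17) = 219.
This equals 219, so (24, 17) lies on all three lines and they are concurrent.

Yes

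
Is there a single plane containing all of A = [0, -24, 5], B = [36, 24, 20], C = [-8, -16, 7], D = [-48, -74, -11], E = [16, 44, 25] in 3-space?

The plane through A, B, C has normal n = AB × AC = (-24, -192, 672) and equation n·P = 7968.
Checking the remaining points: n·D = 7968, n·E = 7968.
All equal 7968, so all 5 points lie in one plane.

Yes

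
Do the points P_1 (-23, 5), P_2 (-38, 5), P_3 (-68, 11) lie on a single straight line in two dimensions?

No

P_1P_2 = (-15, 0), P_1P_3 = (-45, 6).
Twice the signed area of △P_1P_2P_3 is (-15)(6) − (0)(-45) = -90.
The area is nonzero, so the three points are not collinear.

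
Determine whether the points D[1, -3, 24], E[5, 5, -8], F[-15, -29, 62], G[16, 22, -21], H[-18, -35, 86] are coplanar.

Yes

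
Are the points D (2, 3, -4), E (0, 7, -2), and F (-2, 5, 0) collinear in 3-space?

DE = (-2, 4, 2), DF = (-4, 2, 4).
DE × DF = (12, 0, 12).
The cross product is nonzero, so the points do not lie on one line.

No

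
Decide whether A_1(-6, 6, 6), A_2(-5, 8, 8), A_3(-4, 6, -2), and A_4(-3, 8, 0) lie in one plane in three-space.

The four points are coplanar iff the 3×3 determinant with rows A_1A_2, A_1A_3, A_1A_4 is zero.
Rows: (1, 2, 2), (2, 0, -8), (3, 2, -6).
Expanding along the first row: (1)(16) − (2)(12) + (2)(4) = 0.
Zero determinant ⇒ coplanar.

Yes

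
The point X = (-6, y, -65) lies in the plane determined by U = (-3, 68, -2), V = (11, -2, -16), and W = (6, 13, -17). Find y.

-27

A normal to the plane is n = UV × UW = (280, 84, -140).
X lies in the plane iff n · UX = 0.
This gives (84)y + (2268) = 0, so y = -27.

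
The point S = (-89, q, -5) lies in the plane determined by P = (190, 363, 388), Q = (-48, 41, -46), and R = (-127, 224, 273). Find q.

58

A normal to the plane is n = PQ × PR = (-23296, 110208, -68992).
S lies in the plane iff n · PS = 0.
This gives (110208)q + (-6392064) = 0, so q = 58.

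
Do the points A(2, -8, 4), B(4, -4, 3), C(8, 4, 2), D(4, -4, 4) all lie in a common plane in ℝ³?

With A as base: AB = (2, 4, -1), AC = (6, 12, -2), AD = (2, 4, 0).
AC × AD = (8, -4, 0).
AB · (AC × AD) = 0.
The scalar triple product vanishes, so the four points are coplanar.

Yes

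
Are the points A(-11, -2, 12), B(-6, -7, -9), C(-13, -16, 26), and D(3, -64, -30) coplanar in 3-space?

Yes

A normal to the plane through A, B, C is n = AB × AC = (-364, -28, -80).
The plane has equation n·P = 3100. For D: n·D = 3100.
Equal, so D lies in the plane and all four are coplanar.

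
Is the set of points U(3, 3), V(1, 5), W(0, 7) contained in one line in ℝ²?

No

UV = (-2, 2), UW = (-3, 4).
Twice the signed area of △UVW is (-2)(4) − (2)(-3) = -2.
The area is nonzero, so the three points are not collinear.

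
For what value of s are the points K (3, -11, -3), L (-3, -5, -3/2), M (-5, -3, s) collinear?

-1

Collinearity requires KL × KM = 0; each component is linear in s.
The x-component gives (6)s + (6) = 0, so s = -1.
The remaining components then also vanish.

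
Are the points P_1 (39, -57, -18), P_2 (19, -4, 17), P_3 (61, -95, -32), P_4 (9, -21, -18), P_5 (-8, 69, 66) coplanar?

The plane through P_1, P_2, P_3 has normal n = P_1P_2 × P_1P_3 = (588, 490, -406) and equation n·P = 2310.
Checking the remaining points: n·P_4 = 2310, n·P_5 = 2310.
All equal 2310, so all 5 points lie in one plane.

Yes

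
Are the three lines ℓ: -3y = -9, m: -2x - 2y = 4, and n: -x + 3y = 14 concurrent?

The three lines meet at one point iff the augmented coefficient matrix [aᵢ bᵢ cᵢ] has rank < 3, i.e. its determinant vanishes.
Here the determinant is 0.
It vanishes, so the lines are concurrent at (-5, 3).

Yes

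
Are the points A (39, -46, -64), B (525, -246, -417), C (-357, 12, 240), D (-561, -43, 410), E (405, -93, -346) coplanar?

The plane through A, B, C has normal n = AB × AC = (-40326, -7956, -51012) and equation n·P = 2058030.
Checking the remaining points: n·D = 2050074, n·E = 2058030.
Since n·D = 2050074 ≠ 2058030, D is off the plane and the points are not all coplanar.

No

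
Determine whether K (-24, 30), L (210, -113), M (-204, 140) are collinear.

Yes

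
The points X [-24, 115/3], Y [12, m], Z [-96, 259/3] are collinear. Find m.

The three points are collinear iff det[XY; XZ] = 0.
This determinant is linear in m: (72)m + (-1032) = 0, so m = 43/3.

43/3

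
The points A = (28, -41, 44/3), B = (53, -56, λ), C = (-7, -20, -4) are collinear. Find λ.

Collinearity requires AB × AC = 0; each component is linear in λ.
The x-component gives (-21)λ + (588) = 0, so λ = 28.
The remaining components then also vanish.

28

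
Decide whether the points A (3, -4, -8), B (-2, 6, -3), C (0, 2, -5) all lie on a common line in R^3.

AB = (-5, 10, 5), AC = (-3, 6, 3).
AB × AC = (0, 0, 0).
The cross product vanishes, so the three points are collinear.

Yes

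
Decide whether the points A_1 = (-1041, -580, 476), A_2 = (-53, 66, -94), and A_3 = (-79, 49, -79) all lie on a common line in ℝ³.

A_1A_2 = (988, 646, -570), A_1A_3 = (962, 629, -555).
A_1A_2 × A_1A_3 = (0, 0, 0).
The cross product vanishes, so the three points are collinear.

Yes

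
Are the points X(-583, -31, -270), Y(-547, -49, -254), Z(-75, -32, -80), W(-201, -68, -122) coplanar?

A normal to the plane through X, Y, Z is n = XY × XZ = (-3404, 1288, 9108).
The plane has equation n·P = -514556. For W: n·W = -514556.
Equal, so W lies in the plane and all four are coplanar.

Yes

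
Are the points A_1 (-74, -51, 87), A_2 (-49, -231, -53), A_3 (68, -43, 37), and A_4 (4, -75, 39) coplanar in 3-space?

Yes

The four points are coplanar iff the 3×3 determinant with rows A_1A_2, A_1A_3, A_1A_4 is zero.
Rows: (25, -180, -140), (142, 8, -50), (78, -24, -48).
Expanding along the first row: (25)(-1584) − (-180)(-2916) + (-140)(-4032) = 0.
Zero determinant ⇒ coplanar.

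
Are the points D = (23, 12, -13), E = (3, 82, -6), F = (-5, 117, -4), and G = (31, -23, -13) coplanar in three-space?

No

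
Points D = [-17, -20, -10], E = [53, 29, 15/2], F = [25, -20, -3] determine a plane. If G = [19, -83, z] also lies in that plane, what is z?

A normal to the plane is n = DE × DF = (343, 245, -2058).
G lies in the plane iff n · DG = 0.
This gives (-2058)z + (-23667) = 0, so z = -23/2.

-23/2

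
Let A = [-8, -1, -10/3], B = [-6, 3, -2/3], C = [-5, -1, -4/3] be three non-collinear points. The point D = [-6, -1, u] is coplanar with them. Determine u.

The plane through A, B, C has equation 8x + 4y − 12z = -28.
Substituting D: (-12)u + (-52) = -28, so u = -2.

-2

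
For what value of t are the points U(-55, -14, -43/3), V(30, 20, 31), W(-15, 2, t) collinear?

Direction UV = (85, 34, 136/3). From the x-coordinate of W, the parameter along the line is τ = (-15 − (-55))/85 = 8/17.
Then t = (-43/3) + 8/17·(136/3) = 7.

7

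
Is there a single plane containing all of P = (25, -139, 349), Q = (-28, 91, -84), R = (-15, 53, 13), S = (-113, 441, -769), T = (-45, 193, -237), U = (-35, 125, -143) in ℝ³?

Yes

The plane through P, Q, R has normal n = PQ × PR = (5856, -488, -976) and equation n·X = -126392.
Checking the remaining points: n·S = -126392, n·T = -126392, n·U = -126392.
All equal -126392, so all 6 points lie in one plane.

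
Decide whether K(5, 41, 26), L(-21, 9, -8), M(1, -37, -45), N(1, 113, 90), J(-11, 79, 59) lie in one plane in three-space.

The plane through K, L, M has normal n = KL × KM = (-380, -1710, 1900) and equation n·P = -22610.
Checking the remaining points: n·N = -22610, n·J = -18810.
Since n·J = -18810 ≠ -22610, J is off the plane and the points are not all coplanar.

No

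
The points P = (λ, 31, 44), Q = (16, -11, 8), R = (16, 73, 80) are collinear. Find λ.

16

Direction QR = (0, 84, 72). From the y-coordinate of P, the parameter along the line is τ = (31 − (-11))/84 = 1/2.
Then λ = 16 + 1/2·(0) = 16.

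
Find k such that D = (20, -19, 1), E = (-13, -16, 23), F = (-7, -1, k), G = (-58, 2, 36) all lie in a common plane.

0

Coplanarity ⇔ det[DE; DF; DG] = 0.
Expanding, this is linear in k: (459)k + (0) = 0.
So k = 0.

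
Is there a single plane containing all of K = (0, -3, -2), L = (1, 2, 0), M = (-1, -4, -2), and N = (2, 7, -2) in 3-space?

A normal to the plane through K, L, M is n = KL × KM = (2, -2, 4).
The plane has equation n·P = -2. For N: n·N = -18.
-18 ≠ -2, so N is off the plane.

No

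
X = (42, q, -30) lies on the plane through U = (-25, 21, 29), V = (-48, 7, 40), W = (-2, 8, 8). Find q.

-11

A normal to the plane is n = UV × UW = (437, -230, 621).
X lies in the plane iff n · UX = 0.
This gives (-230)q + (-2530) = 0, so q = -11.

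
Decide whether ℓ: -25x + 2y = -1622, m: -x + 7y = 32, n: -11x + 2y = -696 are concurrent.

The three lines meet at one point iff the augmented coefficient matrix [aᵢ bᵢ cᵢ] has rank < 3, i.e. its determinant vanishes.
Here the determinant is -346.
Nonzero, so no common point exists.

No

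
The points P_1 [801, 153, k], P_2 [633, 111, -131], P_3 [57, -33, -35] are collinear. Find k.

-159

Collinearity requires P_1P_2 × P_1P_3 = 0; each component is linear in k.
The x-component gives (-144)k + (-22896) = 0, so k = -159.
The remaining components then also vanish.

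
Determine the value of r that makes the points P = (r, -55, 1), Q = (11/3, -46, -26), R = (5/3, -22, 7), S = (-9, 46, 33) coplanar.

Coplanarity ⇔ det[PQ; PR; PS] = 0.
Expanding, this is linear in r: (1620)r + (-11880) = 0.
So r = 22/3.

22/3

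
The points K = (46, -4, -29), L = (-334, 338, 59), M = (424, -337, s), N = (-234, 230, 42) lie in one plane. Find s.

-119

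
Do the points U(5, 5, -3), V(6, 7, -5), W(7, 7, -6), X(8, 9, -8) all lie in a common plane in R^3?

Yes

A normal to the plane through U, V, W is n = UV × UW = (-2, -1, -2).
The plane has equation n·P = -9. For X: n·X = -9.
Equal, so X lies in the plane and all four are coplanar.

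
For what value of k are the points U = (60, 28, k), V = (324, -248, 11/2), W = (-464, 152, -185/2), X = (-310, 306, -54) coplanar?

The points are coplanar iff UV · (UW × UX) = 0.
Expanding, this is linear in k: (182952)k + (2835756) = 0.
So k = -31/2.

-31/2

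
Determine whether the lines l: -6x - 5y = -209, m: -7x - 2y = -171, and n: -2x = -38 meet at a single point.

Yes

Intersecting l and m: solving the 2×2 system gives (x, y) = (19, 19).
Substitute into n: (-2)(19) + (0)(19) = -38.
This equals -38, so (19, 19) lies on all three lines and they are concurrent.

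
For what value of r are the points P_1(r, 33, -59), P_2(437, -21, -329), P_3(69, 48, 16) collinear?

Direction P_2P_3 = (-368, 69, 345). From the y-coordinate of P_1, the parameter along the line is τ = (33 − (-21))/69 = 18/23.
Then r = 437 + 18/23·(-368) = 149.

149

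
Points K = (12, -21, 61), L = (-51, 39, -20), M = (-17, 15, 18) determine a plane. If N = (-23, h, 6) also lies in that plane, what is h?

Coplanarity requires KL · (KM × KN) = 0.
KL = (-63, 60, -81), KM = (-29, 36, -43); the triple product is linear in h with coefficient -360 and constant term 9720.
Setting it to zero: h = 27.

27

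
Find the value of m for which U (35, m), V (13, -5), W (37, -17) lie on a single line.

Collinearity: (U − V) must be parallel to (W − V) = (24, -12).
Cross-multiplying the components: (m − (-5))·(24) = (22)·(-12).
Solving gives m = -16.

-16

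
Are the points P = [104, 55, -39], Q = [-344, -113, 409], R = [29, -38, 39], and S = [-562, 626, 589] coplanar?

No

A normal to the plane through P, Q, R is n = PQ × PR = (28560, 1344, 29064).
The plane has equation n·X = 1910664. For S: n·S = 1909320.
1909320 ≠ 1910664, so S is off the plane.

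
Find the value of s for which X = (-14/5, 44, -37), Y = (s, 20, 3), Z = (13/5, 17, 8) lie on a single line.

Collinearity requires XY × XZ = 0; each component is linear in s.
The y-component gives (-45)s + (90) = 0, so s = 2.
The remaining components then also vanish.

2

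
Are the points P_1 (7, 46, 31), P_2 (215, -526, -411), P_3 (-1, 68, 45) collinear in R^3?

P_1P_2 = (208, -572, -442), P_1P_3 = (-8, 22, 14).
P_1P_2 × P_1P_3 = (1716, 624, 0).
The cross product is nonzero, so the points do not lie on one line.

No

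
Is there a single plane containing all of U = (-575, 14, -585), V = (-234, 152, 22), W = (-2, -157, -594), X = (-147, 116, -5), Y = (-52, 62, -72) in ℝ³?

Yes

The plane through U, V, W has normal n = UV × UW = (102555, 350880, -137385) and equation n·P = 26313420.
Checking the remaining points: n·X = 26313420, n·Y = 26313420.
All equal 26313420, so all 5 points lie in one plane.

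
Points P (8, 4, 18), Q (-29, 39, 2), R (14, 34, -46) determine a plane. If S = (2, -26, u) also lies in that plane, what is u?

82

Coplanarity requires PQ · (PR × PS) = 0.
PQ = (-37, 35, -16), PR = (6, 30, -64); the triple product is linear in u with coefficient -1320 and constant term 108240.
Setting it to zero: u = 82.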